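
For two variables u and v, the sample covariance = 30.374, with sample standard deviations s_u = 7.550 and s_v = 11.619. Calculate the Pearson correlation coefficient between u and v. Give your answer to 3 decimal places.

r = Cov(u,v) / (s_u · s_v) = 30.374 / (7.550 × 11.619)
  = 30.374 / 87.7234 ≈ 0.346

0.346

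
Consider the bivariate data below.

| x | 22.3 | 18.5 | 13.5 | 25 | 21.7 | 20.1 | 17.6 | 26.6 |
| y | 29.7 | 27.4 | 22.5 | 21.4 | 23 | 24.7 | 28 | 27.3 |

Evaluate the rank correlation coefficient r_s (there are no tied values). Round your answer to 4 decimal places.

Rank x: 6, 3, 1, 7, 5, 4, 2, 8
Rank y: 8, 6, 2, 1, 3, 4, 7, 5
d = rank(x) − rank(y): -2, -3, -1, 6, 2, 0, -5, 3; Σd² = 88
ρ = 1 − 6Σd² / [n(n²−1)] = 1 − 6×88 / (8×63) = 1 − 528/504 ≈ -0.0476

-0.0476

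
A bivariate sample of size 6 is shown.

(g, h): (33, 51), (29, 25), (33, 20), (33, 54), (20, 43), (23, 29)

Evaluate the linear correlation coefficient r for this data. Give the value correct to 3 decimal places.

n = 6, Σg = 171, Σh = 222, Σg² = 5037, Σh² = 9232, Σgh = 6377
nΣgh − ΣgΣh = 38262 − 37962 = 300
nΣg² − (Σg)² = 30222 − 29241 = 981; nΣh² − (Σh)² = 55392 − 49284 = 6108
r = 300 / √(981 × 6108) = 300 / 2447.8456 ≈ 0.123

0.123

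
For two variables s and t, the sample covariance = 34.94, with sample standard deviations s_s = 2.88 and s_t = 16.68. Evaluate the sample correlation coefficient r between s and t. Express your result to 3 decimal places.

r = Cov(s,t) / (s_s · s_t) = 34.94 / (2.88 × 16.68)
  = 34.94 / 48.0384 ≈ 0.727

0.727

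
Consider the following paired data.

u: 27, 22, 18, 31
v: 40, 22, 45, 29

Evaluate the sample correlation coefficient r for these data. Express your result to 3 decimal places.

n = 4, Σu = 98, Σv = 136, Σu² = 2498, Σv² = 4950, Σuv = 3273
nΣuv − ΣuΣv = 13092 − 13328 = -236
nΣu² − (Σu)² = 9992 − 9604 = 388; nΣv² − (Σv)² = 19800 − 18496 = 1304
r = -236 / √(388 × 1304) = -236 / 711.3030 ≈ -0.332

-0.332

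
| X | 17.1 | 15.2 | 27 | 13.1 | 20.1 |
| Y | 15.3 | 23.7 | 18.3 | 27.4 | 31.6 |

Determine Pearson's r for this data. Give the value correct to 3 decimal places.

-0.290

n = 5, ΣX = 92.5, ΣY = 116.3, ΣX² = 1828.07, ΣY² = 2879.99, ΣXY = 2110.07
nΣXY − ΣXΣY = 10550.35 − 10757.75 = -207.4
nΣX² − (ΣX)² = 9140.35 − 8556.25 = 584.1; nΣY² − (ΣY)² = 14399.95 − 13525.69 = 874.26
r = -207.4 / √(584.1 × 874.26) = -207.4 / 714.6015 ≈ -0.290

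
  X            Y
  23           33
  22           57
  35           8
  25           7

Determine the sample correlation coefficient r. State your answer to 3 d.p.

n = 4, ΣX = 105, ΣY = 105, ΣX² = 2863, ΣY² = 4451, ΣXY = 2468
nΣXY − ΣXΣY = 9872 − 11025 = -1153
nΣX² − (ΣX)² = 11452 − 11025 = 427; nΣY² − (ΣY)² = 17804 − 11025 = 6779
r = -1153 / √(427 × 6779) = -1153 / 1701.3621 ≈ -0.678

-0.678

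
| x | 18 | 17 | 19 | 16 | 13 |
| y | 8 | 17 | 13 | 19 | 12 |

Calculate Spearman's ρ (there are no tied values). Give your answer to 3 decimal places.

-0.200

Rank x: 4, 3, 5, 2, 1
Rank y: 1, 4, 3, 5, 2
d = rank(x) − rank(y): 3, -1, 2, -3, -1; Σd² = 24
ρ = 1 − 6Σd² / [n(n²−1)] = 1 − 6×24 / (5×24) = 1 − 144/120 ≈ -0.200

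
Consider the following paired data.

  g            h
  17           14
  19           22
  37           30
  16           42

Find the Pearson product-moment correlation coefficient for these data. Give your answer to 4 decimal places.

n = 4, Σg = 89, Σh = 108, Σg² = 2275, Σh² = 3344, Σgh = 2438
nΣgh − ΣgΣh = 9752 − 9612 = 140
nΣg² − (Σg)² = 9100 − 7921 = 1179; nΣh² − (Σh)² = 13376 − 11664 = 1712
r = 140 / √(1179 × 1712) = 140 / 1420.7209 ≈ 0.0985

0.0985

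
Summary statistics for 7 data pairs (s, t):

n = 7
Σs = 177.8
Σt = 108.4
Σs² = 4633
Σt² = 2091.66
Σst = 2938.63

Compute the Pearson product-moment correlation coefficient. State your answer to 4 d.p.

r = (nΣst − ΣsΣt) / √[(nΣs² − (Σs)²)(nΣt² − (Σt)²)]
Numerator: 7×2938.63 − 177.8×108.4 = 1296.89
Denominator: √[(32431 − 31612.84)(14641.62 − 11750.56)] = √[818.16 × 2891.06] = 1537.9693
r = 1296.89 / 1537.9693 ≈ 0.8432

0.8432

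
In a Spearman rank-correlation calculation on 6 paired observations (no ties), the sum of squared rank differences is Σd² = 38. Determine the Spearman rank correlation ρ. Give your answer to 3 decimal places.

ρ = 1 − 6Σd² / [n(n²−1)] = 1 − 6×38 / (6×35)
  = 1 − 228/210 = 1 − 1.0857 ≈ -0.086

-0.086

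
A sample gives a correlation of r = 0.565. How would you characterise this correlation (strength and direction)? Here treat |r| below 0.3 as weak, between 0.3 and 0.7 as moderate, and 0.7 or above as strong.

moderate positive

r = 0.565 > 0 so the relationship is positive.
|r| = 0.565, which falls in the moderate range.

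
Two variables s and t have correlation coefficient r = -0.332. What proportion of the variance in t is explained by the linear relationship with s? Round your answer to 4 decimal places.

0.1102

r² = (-0.332)² = 0.1102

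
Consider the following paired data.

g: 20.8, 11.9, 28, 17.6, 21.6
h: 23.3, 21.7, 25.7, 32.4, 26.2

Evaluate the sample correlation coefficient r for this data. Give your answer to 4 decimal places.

0.1582

n = 5, Σg = 99.9, Σh = 129.3, Σg² = 2134.57, Σh² = 3410.47, Σgh = 2598.63
nΣgh − ΣgΣh = 12993.15 − 12917.07 = 76.08
nΣg² − (Σg)² = 10672.85 − 9980.01 = 692.84; nΣh² − (Σh)² = 17052.35 − 16718.49 = 333.86
r = 76.08 / √(692.84 × 333.86) = 76.08 / 480.9486 ≈ 0.1582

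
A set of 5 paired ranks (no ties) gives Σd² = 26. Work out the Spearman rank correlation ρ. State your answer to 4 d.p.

-0.3000

ρ = 1 − 6Σd² / [n(n²−1)] = 1 − 6×26 / (5×24)
  = 1 − 156/120 = 1 − 1.30000 ≈ -0.3000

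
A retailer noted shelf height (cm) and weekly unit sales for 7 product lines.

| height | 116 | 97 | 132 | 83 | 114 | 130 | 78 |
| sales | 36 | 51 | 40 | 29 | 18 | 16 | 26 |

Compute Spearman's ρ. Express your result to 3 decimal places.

Rank height: 5, 3, 7, 2, 4, 6, 1
Rank sales: 5, 7, 6, 4, 2, 1, 3
d = rank(height) − rank(sales): 0, -4, 1, -2, 2, 5, -2; Σd² = 54
ρ = 1 − 6Σd² / [n(n²−1)] = 1 − 6×54 / (7×48) = 1 − 324/336 ≈ 0.036

0.036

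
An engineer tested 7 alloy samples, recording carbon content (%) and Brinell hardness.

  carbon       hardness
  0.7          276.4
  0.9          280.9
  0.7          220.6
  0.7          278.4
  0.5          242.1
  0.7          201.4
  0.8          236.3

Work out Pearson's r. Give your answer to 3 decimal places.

0.288

n = 7, Σx = 5, Σy = 1736.1, Σx² = 3.66, Σy² = 436484.75, Σxy = 1246.66
nΣxy − ΣxΣy = 8726.62 − 8680.5 = 46.12
nΣx² − (Σx)² = 25.62 − 25 = 0.62; nΣy² − (Σy)² = 3055393.25 − 3014043.21 = 41350.04
r = 46.12 / √(0.62 × 41350.04) = 46.12 / 160.1157 ≈ 0.288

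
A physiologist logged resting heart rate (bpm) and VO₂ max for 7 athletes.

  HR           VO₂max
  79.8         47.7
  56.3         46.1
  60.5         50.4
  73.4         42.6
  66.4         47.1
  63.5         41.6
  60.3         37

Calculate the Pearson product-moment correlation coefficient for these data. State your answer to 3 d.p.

n = 7, Σx = 460.2, Σy = 312.5, Σx² = 30662.84, Σy² = 14073.39, Σxy = 20578.07
nΣxy − ΣxΣy = 144046.49 − 143812.5 = 233.99
nΣx² − (Σx)² = 214639.88 − 211784.04 = 2855.84; nΣy² − (Σy)² = 98513.73 − 97656.25 = 857.48
r = 233.99 / √(2855.84 × 857.48) = 233.99 / 1564.8724 ≈ 0.150

0.150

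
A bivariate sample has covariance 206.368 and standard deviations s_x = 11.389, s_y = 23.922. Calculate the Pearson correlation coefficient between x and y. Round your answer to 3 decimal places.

r = Cov(x,y) / (s_x · s_y) = 206.368 / (11.389 × 23.922)
  = 206.368 / 272.4477 ≈ 0.757

0.757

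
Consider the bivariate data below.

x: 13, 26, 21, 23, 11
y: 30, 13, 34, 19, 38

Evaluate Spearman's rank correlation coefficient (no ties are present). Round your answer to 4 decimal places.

Rank x: 2, 5, 3, 4, 1
Rank y: 3, 1, 4, 2, 5
d = rank(x) − rank(y): -1, 4, -1, 2, -4; Σd² = 38
ρ = 1 − 6Σd² / [n(n²−1)] = 1 − 6×38 / (5×24) = 1 − 228/120 ≈ -0.9000

-0.9000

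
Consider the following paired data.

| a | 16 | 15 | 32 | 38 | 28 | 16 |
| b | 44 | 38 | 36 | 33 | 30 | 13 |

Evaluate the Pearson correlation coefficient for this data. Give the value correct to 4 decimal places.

n = 6, Σa = 145, Σb = 194, Σa² = 3989, Σb² = 6834, Σab = 4728
nΣab − ΣaΣb = 28368 − 28130 = 238
nΣa² − (Σa)² = 23934 − 21025 = 2909; nΣb² − (Σb)² = 41004 − 37636 = 3368
r = 238 / √(2909 × 3368) = 238 / 3130.0978 ≈ 0.0760

0.0760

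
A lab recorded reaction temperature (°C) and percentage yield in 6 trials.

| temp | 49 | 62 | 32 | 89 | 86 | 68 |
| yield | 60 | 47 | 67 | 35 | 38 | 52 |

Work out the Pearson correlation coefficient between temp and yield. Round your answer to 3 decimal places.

-0.974

n = 6, Σx = 386, Σy = 299, Σx² = 27210, Σy² = 15671, Σxy = 17917
nΣxy − ΣxΣy = 107502 − 115414 = -7912
nΣx² − (Σx)² = 163260 − 148996 = 14264; nΣy² − (Σy)² = 94026 − 89401 = 4625
r = -7912 / √(14264 × 4625) = -7912 / 8122.2534 ≈ -0.974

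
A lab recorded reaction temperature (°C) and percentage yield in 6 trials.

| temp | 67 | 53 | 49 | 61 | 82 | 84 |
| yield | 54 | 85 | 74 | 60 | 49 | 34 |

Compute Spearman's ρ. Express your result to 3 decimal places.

Rank temp: 4, 2, 1, 3, 5, 6
Rank yield: 3, 6, 5, 4, 2, 1
d = rank(temp) − rank(yield): 1, -4, -4, -1, 3, 5; Σd² = 68
ρ = 1 − 6Σd² / [n(n²−1)] = 1 − 6×68 / (6×35) = 1 − 408/210 ≈ -0.943

-0.943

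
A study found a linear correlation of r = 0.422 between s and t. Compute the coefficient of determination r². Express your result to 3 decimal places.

0.178

r² = (0.422)² = 0.178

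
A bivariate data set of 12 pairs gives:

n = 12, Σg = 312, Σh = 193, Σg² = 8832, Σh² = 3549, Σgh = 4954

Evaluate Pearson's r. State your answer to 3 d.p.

r = (nΣgh − ΣgΣh) / √[(nΣg² − (Σg)²)(nΣh² − (Σh)²)]
Numerator: 12×4954 − 312×193 = -768
Denominator: √[(105984 − 97344)(42588 − 37249)] = √[8640 × 5339] = 6791.8304
r = -768 / 6791.8304 ≈ -0.113

-0.113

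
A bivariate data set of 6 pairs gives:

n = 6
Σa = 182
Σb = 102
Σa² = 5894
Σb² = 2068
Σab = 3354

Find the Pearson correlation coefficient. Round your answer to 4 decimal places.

0.7363

r = (nΣab − ΣaΣb) / √[(nΣa² − (Σa)²)(nΣb² − (Σb)²)]
Numerator: 6×3354 − 182×102 = 1560
Denominator: √[(35364 − 33124)(12408 − 10404)] = √[2240 × 2004] = 2118.7166
r = 1560 / 2118.7166 ≈ 0.7363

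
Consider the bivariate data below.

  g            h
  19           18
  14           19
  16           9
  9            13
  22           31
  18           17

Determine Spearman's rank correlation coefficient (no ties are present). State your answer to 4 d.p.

0.5429

Rank g: 5, 2, 3, 1, 6, 4
Rank h: 4, 5, 1, 2, 6, 3
d = rank(g) − rank(h): 1, -3, 2, -1, 0, 1; Σd² = 16
ρ = 1 − 6Σd² / [n(n²−1)] = 1 − 6×16 / (6×35) = 1 − 96/210 ≈ 0.5429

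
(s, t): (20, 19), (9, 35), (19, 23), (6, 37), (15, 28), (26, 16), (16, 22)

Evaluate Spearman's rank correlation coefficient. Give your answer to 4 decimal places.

Rank s: 6, 2, 5, 1, 3, 7, 4
Rank t: 2, 6, 4, 7, 5, 1, 3
d = rank(s) − rank(t): 4, -4, 1, -6, -2, 6, 1; Σd² = 110
ρ = 1 − 6Σd² / [n(n²−1)] = 1 − 6×110 / (7×48) = 1 − 660/336 ≈ -0.9643

-0.9643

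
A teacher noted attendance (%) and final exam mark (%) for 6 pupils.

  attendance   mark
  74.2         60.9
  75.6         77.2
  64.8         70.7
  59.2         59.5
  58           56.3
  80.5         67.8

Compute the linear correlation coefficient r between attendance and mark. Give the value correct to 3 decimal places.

n = 6, Σx = 412.3, Σy = 392.4, Σx² = 28768.93, Σy² = 25973.92, Σxy = 27182.16
nΣxy − ΣxΣy = 163092.96 − 161786.52 = 1306.44
nΣx² − (Σx)² = 172613.58 − 169991.29 = 2622.29; nΣy² − (Σy)² = 155843.52 − 153977.76 = 1865.76
r = 1306.44 / √(2622.29 × 1865.76) = 1306.44 / 2211.9141 ≈ 0.591

0.591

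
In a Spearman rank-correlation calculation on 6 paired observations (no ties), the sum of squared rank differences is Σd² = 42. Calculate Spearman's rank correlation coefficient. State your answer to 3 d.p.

-0.200

ρ = 1 − 6Σd² / [n(n²−1)] = 1 − 6×42 / (6×35)
  = 1 − 252/210 = 1 − 1.2000 ≈ -0.200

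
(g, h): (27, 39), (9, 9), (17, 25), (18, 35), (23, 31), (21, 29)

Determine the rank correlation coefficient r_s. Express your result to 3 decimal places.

0.829

Rank g: 6, 1, 2, 3, 5, 4
Rank h: 6, 1, 2, 5, 4, 3
d = rank(g) − rank(h): 0, 0, 0, -2, 1, 1; Σd² = 6
ρ = 1 − 6Σd² / [n(n²−1)] = 1 − 6×6 / (6×35) = 1 − 36/210 ≈ 0.829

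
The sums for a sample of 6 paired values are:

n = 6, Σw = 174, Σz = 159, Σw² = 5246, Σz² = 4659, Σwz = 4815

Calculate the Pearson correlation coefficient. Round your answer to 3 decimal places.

r = (nΣwz − ΣwΣz) / √[(nΣw² − (Σw)²)(nΣz² − (Σz)²)]
Numerator: 6×4815 − 174×159 = 1224
Denominator: √[(31476 − 30276)(27954 − 25281)] = √[1200 × 2673] = 1790.9774
r = 1224 / 1790.9774 ≈ 0.683

0.683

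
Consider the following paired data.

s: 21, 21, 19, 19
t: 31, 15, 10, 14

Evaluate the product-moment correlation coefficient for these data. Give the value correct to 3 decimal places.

0.686

n = 4, Σs = 80, Σt = 70, Σs² = 1604, Σt² = 1482, Σst = 1422
nΣst − ΣsΣt = 5688 − 5600 = 88
nΣs² − (Σs)² = 6416 − 6400 = 16; nΣt² − (Σt)² = 5928 − 4900 = 1028
r = 88 / √(16 × 1028) = 88 / 128.2498 ≈ 0.686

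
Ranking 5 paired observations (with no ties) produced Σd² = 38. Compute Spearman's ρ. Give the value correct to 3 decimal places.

-0.900

ρ = 1 − 6Σd² / [n(n²−1)] = 1 − 6×38 / (5×24)
  = 1 − 228/120 = 1 − 1.9000 ≈ -0.900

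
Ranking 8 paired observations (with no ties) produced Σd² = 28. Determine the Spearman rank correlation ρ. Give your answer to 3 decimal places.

0.667

ρ = 1 − 6Σd² / [n(n²−1)] = 1 − 6×28 / (8×63)
  = 1 − 168/504 = 1 − 0.3333 ≈ 0.667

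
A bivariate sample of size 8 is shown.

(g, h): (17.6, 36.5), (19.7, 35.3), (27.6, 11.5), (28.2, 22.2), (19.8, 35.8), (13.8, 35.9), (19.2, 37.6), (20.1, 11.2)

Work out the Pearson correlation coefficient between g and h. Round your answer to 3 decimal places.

n = 8, Σg = 166, Σh = 226, Σg² = 3609.98, Σh² = 7313.08, Σgh = 4432.55
nΣgh − ΣgΣh = 35460.4 − 37516 = -2055.6
nΣg² − (Σg)² = 28879.84 − 27556 = 1323.84; nΣh² − (Σh)² = 58504.64 − 51076 = 7428.64
r = -2055.6 / √(1323.84 × 7428.64) = -2055.6 / 3135.9737 ≈ -0.655

-0.655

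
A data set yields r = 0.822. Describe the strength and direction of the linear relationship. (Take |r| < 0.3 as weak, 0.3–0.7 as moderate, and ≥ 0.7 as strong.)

r = 0.822 > 0 so the relationship is positive.
|r| = 0.822, which falls in the strong range.

strong positive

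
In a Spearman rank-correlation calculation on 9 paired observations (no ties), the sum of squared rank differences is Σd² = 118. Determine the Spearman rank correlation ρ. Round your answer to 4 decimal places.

ρ = 1 − 6Σd² / [n(n²−1)] = 1 − 6×118 / (9×80)
  = 1 − 708/720 = 1 − 0.98333 ≈ 0.0167

0.0167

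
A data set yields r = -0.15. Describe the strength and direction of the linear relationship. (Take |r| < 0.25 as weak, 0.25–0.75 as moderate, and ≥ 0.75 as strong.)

weak negative

r = -0.15 < 0 so the relationship is negative.
|r| = 0.15, which falls in the weak range.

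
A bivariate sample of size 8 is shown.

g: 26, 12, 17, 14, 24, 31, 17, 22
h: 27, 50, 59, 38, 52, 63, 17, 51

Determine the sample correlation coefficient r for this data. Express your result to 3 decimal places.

0.242

n = 8, Σg = 163, Σh = 357, Σg² = 3615, Σh² = 17717, Σgh = 7449
nΣgh − ΣgΣh = 59592 − 58191 = 1401
nΣg² − (Σg)² = 28920 − 26569 = 2351; nΣh² − (Σh)² = 141736 − 127449 = 14287
r = 1401 / √(2351 × 14287) = 1401 / 5795.5791 ≈ 0.242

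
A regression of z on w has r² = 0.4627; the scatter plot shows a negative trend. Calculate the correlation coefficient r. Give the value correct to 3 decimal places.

-0.680

|r| = √0.4627 = 0.680
The association is negative, so r = −0.680.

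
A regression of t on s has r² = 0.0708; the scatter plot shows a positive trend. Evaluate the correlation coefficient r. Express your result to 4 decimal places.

0.2661

|r| = √0.0708 = 0.2661
The association is positive, so r = 0.2661.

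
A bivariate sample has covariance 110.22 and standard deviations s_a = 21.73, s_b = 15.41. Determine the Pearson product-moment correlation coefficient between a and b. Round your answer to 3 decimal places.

0.329

r = Cov(a,b) / (s_a · s_b) = 110.22 / (21.73 × 15.41)
  = 110.22 / 334.8593 ≈ 0.329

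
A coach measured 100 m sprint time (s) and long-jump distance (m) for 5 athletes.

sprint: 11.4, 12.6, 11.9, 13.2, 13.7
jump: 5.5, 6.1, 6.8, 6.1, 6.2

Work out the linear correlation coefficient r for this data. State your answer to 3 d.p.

n = 5, Σx = 62.8, Σy = 30.7, Σx² = 792.26, Σy² = 189.35, Σxy = 385.94
nΣxy − ΣxΣy = 1929.7 − 1927.96 = 1.74
nΣx² − (Σx)² = 3961.3 − 3943.84 = 17.46; nΣy² − (Σy)² = 946.75 − 942.49 = 4.26
r = 1.74 / √(17.46 × 4.26) = 1.74 / 8.6244 ≈ 0.202

0.202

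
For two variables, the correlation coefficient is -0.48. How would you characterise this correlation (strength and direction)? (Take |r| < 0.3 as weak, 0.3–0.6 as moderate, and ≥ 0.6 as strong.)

moderate negative

r = -0.48 < 0 so the relationship is negative.
|r| = 0.48, which falls in the moderate range.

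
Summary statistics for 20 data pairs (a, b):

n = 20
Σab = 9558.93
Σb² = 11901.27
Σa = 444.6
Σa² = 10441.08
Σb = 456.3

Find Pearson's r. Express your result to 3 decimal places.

-0.641

r = (nΣab − ΣaΣb) / √[(nΣa² − (Σa)²)(nΣb² − (Σb)²)]
Numerator: 20×9558.93 − 444.6×456.3 = -11692.38
Denominator: √[(208821.6 − 197669.16)(238025.4 − 208209.69)] = √[11152.44 × 29815.71] = 18235.0738
r = -11692.38 / 18235.0738 ≈ -0.641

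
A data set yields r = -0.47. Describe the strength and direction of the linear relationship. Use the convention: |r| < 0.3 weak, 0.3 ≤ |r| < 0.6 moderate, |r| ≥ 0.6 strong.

moderate negative

r = -0.47 < 0 so the relationship is negative.
|r| = 0.47, which falls in the moderate range.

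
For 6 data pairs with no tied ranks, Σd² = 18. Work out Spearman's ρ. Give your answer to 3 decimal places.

0.486

ρ = 1 − 6Σd² / [n(n²−1)] = 1 − 6×18 / (6×35)
  = 1 − 108/210 = 1 − 0.5143 ≈ 0.486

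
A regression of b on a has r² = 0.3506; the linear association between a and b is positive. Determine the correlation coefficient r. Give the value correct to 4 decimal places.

0.5921

|r| = √0.3506 = 0.5921
The association is positive, so r = 0.5921.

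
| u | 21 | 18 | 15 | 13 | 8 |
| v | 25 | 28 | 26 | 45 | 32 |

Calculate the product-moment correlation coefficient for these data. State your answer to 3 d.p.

n = 5, Σu = 75, Σv = 156, Σu² = 1223, Σv² = 5134, Σuv = 2260
nΣuv − ΣuΣv = 11300 − 11700 = -400
nΣu² − (Σu)² = 6115 − 5625 = 490; nΣv² − (Σv)² = 25670 − 24336 = 1334
r = -400 / √(490 × 1334) = -400 / 808.4924 ≈ -0.495

-0.495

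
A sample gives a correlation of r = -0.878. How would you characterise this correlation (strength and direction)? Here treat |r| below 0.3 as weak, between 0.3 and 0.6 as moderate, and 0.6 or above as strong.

strong negative

r = -0.878 < 0 so the relationship is negative.
|r| = 0.878, which falls in the strong range.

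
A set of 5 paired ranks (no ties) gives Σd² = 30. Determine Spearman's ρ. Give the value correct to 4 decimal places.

ρ = 1 − 6Σd² / [n(n²−1)] = 1 − 6×30 / (5×24)
  = 1 − 180/120 = 1 − 1.50000 ≈ -0.5000

-0.5000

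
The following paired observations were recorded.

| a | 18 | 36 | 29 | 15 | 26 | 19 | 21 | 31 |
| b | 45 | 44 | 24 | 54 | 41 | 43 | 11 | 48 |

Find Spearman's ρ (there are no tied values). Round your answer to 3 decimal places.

-0.238

Rank a: 2, 8, 6, 1, 5, 3, 4, 7
Rank b: 6, 5, 2, 8, 3, 4, 1, 7
d = rank(a) − rank(b): -4, 3, 4, -7, 2, -1, 3, 0; Σd² = 104
ρ = 1 − 6Σd² / [n(n²−1)] = 1 − 6×104 / (8×63) = 1 − 624/504 ≈ -0.238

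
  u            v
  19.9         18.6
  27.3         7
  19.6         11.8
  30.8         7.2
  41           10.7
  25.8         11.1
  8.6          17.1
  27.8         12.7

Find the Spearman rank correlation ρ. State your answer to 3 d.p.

-0.619

Rank u: 3, 5, 2, 7, 8, 4, 1, 6
Rank v: 8, 1, 5, 2, 3, 4, 7, 6
d = rank(u) − rank(v): -5, 4, -3, 5, 5, 0, -6, 0; Σd² = 136
ρ = 1 − 6Σd² / [n(n²−1)] = 1 − 6×136 / (8×63) = 1 − 816/504 ≈ -0.619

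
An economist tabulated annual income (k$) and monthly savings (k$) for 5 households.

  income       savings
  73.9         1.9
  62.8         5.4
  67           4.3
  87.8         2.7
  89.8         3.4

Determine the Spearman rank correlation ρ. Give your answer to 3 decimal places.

-0.600

Rank income: 3, 1, 2, 4, 5
Rank savings: 1, 5, 4, 2, 3
d = rank(income) − rank(savings): 2, -4, -2, 2, 2; Σd² = 32
ρ = 1 − 6Σd² / [n(n²−1)] = 1 − 6×32 / (5×24) = 1 − 192/120 ≈ -0.600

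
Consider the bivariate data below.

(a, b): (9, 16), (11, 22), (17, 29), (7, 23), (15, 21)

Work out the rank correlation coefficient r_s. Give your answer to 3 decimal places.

Rank a: 2, 3, 5, 1, 4
Rank b: 1, 3, 5, 4, 2
d = rank(a) − rank(b): 1, 0, 0, -3, 2; Σd² = 14
ρ = 1 − 6Σd² / [n(n²−1)] = 1 − 6×14 / (5×24) = 1 − 84/120 ≈ 0.300

0.300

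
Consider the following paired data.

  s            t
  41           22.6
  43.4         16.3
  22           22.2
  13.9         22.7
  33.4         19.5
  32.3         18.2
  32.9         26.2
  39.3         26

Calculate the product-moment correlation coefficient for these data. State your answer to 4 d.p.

-0.1842

n = 8, Σs = 258.2, Σt = 173.7, Σs² = 9027.52, Σt² = 3858.51, Σst = 5560.89
nΣst − ΣsΣt = 44487.12 − 44849.34 = -362.22
nΣs² − (Σs)² = 72220.16 − 66667.24 = 5552.92; nΣt² − (Σt)² = 30868.08 − 30171.69 = 696.39
r = -362.22 / √(5552.92 × 696.39) = -362.22 / 1966.4684 ≈ -0.1842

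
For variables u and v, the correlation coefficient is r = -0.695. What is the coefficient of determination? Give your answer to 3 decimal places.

0.483

r² = (-0.695)² = 0.483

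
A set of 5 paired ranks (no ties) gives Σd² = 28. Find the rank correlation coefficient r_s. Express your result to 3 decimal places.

ρ = 1 − 6Σd² / [n(n²−1)] = 1 − 6×28 / (5×24)
  = 1 − 168/120 = 1 − 1.4000 ≈ -0.400

-0.400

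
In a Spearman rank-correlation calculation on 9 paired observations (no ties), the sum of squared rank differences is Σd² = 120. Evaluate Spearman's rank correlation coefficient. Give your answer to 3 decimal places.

ρ = 1 − 6Σd² / [n(n²−1)] = 1 − 6×120 / (9×80)
  = 1 − 720/720 = 1 − 1.0000 ≈ 0.000

0.000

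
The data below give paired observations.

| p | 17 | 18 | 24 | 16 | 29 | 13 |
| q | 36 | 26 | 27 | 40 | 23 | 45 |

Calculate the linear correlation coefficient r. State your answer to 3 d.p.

-0.855

n = 6, Σp = 117, Σq = 197, Σp² = 2455, Σq² = 6855, Σpq = 3620
nΣpq − ΣpΣq = 21720 − 23049 = -1329
nΣp² − (Σp)² = 14730 − 13689 = 1041; nΣq² − (Σq)² = 41130 − 38809 = 2321
r = -1329 / √(1041 × 2321) = -1329 / 1554.4005 ≈ -0.855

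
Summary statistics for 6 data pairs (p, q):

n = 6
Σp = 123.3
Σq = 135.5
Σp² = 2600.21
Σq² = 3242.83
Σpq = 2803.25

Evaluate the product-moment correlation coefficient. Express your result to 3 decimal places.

r = (nΣpq − ΣpΣq) / √[(nΣp² − (Σp)²)(nΣq² − (Σq)²)]
Numerator: 6×2803.25 − 123.3×135.5 = 112.35
Denominator: √[(15601.26 − 15202.89)(19456.98 − 18360.25)] = √[398.37 × 1096.73] = 660.9874
r = 112.35 / 660.9874 ≈ 0.170

0.170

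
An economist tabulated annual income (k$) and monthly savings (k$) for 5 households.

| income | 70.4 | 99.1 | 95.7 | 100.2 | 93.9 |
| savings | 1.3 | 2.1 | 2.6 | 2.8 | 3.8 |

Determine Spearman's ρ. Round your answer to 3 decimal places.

0.300

Rank income: 1, 4, 3, 5, 2
Rank savings: 1, 2, 3, 4, 5
d = rank(income) − rank(savings): 0, 2, 0, 1, -3; Σd² = 14
ρ = 1 − 6Σd² / [n(n²−1)] = 1 − 6×14 / (5×24) = 1 − 84/120 ≈ 0.300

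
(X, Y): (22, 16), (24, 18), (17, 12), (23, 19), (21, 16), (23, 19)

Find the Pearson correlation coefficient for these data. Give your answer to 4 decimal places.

0.9417

n = 6, ΣX = 130, ΣY = 100, ΣX² = 2848, ΣY² = 1702, ΣXY = 2198
nΣXY − ΣXΣY = 13188 − 13000 = 188
nΣX² − (ΣX)² = 17088 − 16900 = 188; nΣY² − (ΣY)² = 10212 − 10000 = 212
r = 188 / √(188 × 212) = 188 / 199.6397 ≈ 0.9417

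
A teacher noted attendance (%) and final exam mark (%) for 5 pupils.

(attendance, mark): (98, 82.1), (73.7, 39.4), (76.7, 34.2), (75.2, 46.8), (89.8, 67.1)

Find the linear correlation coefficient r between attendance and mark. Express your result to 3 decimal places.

n = 5, Σx = 413.4, Σy = 269.6, Σx² = 34637.66, Σy² = 16155.06, Σxy = 23117.66
nΣxy − ΣxΣy = 115588.3 − 111452.64 = 4135.66
nΣx² − (Σx)² = 173188.3 − 170899.56 = 2288.74; nΣy² − (Σy)² = 80775.3 − 72684.16 = 8091.14
r = 4135.66 / √(2288.74 × 8091.14) = 4135.66 / 4303.3145 ≈ 0.961

0.961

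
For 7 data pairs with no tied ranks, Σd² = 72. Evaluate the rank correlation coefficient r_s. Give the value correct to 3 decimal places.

ρ = 1 − 6Σd² / [n(n²−1)] = 1 − 6×72 / (7×48)
  = 1 − 432/336 = 1 − 1.2857 ≈ -0.286

-0.286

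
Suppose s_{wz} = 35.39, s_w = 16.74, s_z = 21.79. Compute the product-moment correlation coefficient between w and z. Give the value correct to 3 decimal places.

r = Cov(w,z) / (s_w · s_z) = 35.39 / (16.74 × 21.79)
  = 35.39 / 364.7646 ≈ 0.097

0.097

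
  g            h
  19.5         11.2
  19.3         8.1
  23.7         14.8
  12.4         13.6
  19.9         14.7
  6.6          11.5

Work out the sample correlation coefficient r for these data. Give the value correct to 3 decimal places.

n = 6, Σg = 101.4, Σh = 73.9, Σg² = 1907.76, Σh² = 943.39, Σgh = 1262.56
nΣgh − ΣgΣh = 7575.36 − 7493.46 = 81.9
nΣg² − (Σg)² = 11446.56 − 10281.96 = 1164.6; nΣh² − (Σh)² = 5660.34 − 5461.21 = 199.13
r = 81.9 / √(1164.6 × 199.13) = 81.9 / 481.5670 ≈ 0.170

0.170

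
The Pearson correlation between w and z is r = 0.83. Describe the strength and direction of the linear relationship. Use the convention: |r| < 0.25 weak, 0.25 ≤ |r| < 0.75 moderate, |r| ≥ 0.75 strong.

r = 0.83 > 0 so the relationship is positive.
|r| = 0.83, which falls in the strong range.

strong positive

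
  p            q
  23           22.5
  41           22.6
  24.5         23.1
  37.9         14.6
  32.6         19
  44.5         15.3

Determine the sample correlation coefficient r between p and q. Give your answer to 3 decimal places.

-0.640

n = 6, Σp = 203.5, Σq = 117.1, Σp² = 7289.67, Σq² = 2358.87, Σpq = 3863.64
nΣpq − ΣpΣq = 23181.84 − 23829.85 = -648.01
nΣp² − (Σp)² = 43738.02 − 41412.25 = 2325.77; nΣq² − (Σq)² = 14153.22 − 13712.41 = 440.81
r = -648.01 / √(2325.77 × 440.81) = -648.01 / 1012.5328 ≈ -0.640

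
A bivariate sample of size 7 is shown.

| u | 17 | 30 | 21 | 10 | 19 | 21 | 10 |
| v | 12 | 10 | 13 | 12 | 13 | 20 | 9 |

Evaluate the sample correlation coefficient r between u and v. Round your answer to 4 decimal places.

n = 7, Σu = 128, Σv = 89, Σu² = 2632, Σv² = 1207, Σuv = 1654
nΣuv − ΣuΣv = 11578 − 11392 = 186
nΣu² − (Σu)² = 18424 − 16384 = 2040; nΣv² − (Σv)² = 8449 − 7921 = 528
r = 186 / √(2040 × 528) = 186 / 1037.8439 ≈ 0.1792

0.1792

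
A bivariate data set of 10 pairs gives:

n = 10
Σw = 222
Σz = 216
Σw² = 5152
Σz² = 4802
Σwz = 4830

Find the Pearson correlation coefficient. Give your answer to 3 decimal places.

0.199

r = (nΣwz − ΣwΣz) / √[(nΣw² − (Σw)²)(nΣz² − (Σz)²)]
Numerator: 10×4830 − 222×216 = 348
Denominator: √[(51520 − 49284)(48020 − 46656)] = √[2236 × 1364] = 1746.3974
r = 348 / 1746.3974 ≈ 0.199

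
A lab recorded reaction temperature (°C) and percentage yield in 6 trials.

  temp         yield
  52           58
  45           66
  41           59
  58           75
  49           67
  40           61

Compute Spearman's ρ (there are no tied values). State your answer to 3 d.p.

Rank temp: 5, 3, 2, 6, 4, 1
Rank yield: 1, 4, 2, 6, 5, 3
d = rank(temp) − rank(yield): 4, -1, 0, 0, -1, -2; Σd² = 22
ρ = 1 − 6Σd² / [n(n²−1)] = 1 − 6×22 / (6×35) = 1 − 132/210 ≈ 0.371

0.371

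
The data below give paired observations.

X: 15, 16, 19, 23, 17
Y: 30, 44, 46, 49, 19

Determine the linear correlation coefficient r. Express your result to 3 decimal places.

0.585

n = 5, ΣX = 90, ΣY = 188, ΣX² = 1660, ΣY² = 7714, ΣXY = 3478
nΣXY − ΣXΣY = 17390 − 16920 = 470
nΣX² − (ΣX)² = 8300 − 8100 = 200; nΣY² − (ΣY)² = 38570 − 35344 = 3226
r = 470 / √(200 × 3226) = 470 / 803.2434 ≈ 0.585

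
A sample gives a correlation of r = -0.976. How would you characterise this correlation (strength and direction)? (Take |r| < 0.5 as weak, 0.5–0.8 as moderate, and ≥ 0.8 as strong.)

r = -0.976 < 0 so the relationship is negative.
|r| = 0.976, which falls in the strong range.

strong negative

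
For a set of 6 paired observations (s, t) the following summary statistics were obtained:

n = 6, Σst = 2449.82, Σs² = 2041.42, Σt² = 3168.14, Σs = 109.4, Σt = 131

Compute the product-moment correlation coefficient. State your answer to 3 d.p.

r = (nΣst − ΣsΣt) / √[(nΣs² − (Σs)²)(nΣt² − (Σt)²)]
Numerator: 6×2449.82 − 109.4×131 = 367.52
Denominator: √[(12248.52 − 11968.36)(19008.84 − 17161)] = √[280.16 × 1847.84] = 719.5074
r = 367.52 / 719.5074 ≈ 0.511

0.511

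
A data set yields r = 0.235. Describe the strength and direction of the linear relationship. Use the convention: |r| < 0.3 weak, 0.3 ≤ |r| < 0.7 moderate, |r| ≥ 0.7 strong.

weak positive

r = 0.235 > 0 so the relationship is positive.
|r| = 0.235, which falls in the weak range.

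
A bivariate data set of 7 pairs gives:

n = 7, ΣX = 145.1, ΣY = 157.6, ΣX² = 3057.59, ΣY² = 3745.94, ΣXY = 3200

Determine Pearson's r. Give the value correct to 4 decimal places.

-0.6730

r = (nΣXY − ΣXΣY) / √[(nΣX² − (ΣX)²)(nΣY² − (ΣY)²)]
Numerator: 7×3200 − 145.1×157.6 = -467.76
Denominator: √[(21403.13 − 21054.01)(26221.58 − 24837.76)] = √[349.12 × 1383.82] = 695.0678
r = -467.76 / 695.0678 ≈ -0.6730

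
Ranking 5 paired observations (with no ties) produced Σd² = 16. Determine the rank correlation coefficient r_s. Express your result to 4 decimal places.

ρ = 1 − 6Σd² / [n(n²−1)] = 1 − 6×16 / (5×24)
  = 1 − 96/120 = 1 − 0.80000 ≈ 0.2000

0.2000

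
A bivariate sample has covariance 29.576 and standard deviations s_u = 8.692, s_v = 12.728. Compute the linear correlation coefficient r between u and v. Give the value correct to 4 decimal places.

r = Cov(u,v) / (s_u · s_v) = 29.576 / (8.692 × 12.728)
  = 29.576 / 110.6318 ≈ 0.2673

0.2673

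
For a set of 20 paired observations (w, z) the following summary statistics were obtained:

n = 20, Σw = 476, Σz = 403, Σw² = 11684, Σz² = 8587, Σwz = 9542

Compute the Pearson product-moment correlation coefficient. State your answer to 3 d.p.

r = (nΣwz − ΣwΣz) / √[(nΣw² − (Σw)²)(nΣz² − (Σz)²)]
Numerator: 20×9542 − 476×403 = -988
Denominator: √[(233680 − 226576)(171740 − 162409)] = √[7104 × 9331] = 8141.7089
r = -988 / 8141.7089 ≈ -0.121

-0.121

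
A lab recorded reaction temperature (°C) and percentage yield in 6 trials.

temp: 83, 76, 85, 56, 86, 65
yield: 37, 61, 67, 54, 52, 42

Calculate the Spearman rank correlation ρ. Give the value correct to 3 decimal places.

Rank temp: 4, 3, 5, 1, 6, 2
Rank yield: 1, 5, 6, 4, 3, 2
d = rank(temp) − rank(yield): 3, -2, -1, -3, 3, 0; Σd² = 32
ρ = 1 − 6Σd² / [n(n²−1)] = 1 − 6×32 / (6×35) = 1 − 192/210 ≈ 0.086

0.086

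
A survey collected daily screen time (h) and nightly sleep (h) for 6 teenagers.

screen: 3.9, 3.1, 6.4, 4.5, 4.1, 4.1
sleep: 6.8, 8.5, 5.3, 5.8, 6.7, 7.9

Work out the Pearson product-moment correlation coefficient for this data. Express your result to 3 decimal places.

n = 6, Σx = 26.1, Σy = 41, Σx² = 119.65, Σy² = 287.52, Σxy = 172.75
nΣxy − ΣxΣy = 1036.5 − 1070.1 = -33.6
nΣx² − (Σx)² = 717.9 − 681.21 = 36.69; nΣy² − (Σy)² = 1725.12 − 1681 = 44.12
r = -33.6 / √(36.69 × 44.12) = -33.6 / 40.2339 ≈ -0.835

-0.835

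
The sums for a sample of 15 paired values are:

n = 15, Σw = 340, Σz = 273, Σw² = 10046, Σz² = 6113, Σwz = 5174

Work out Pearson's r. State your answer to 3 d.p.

-0.620

r = (nΣwz − ΣwΣz) / √[(nΣw² − (Σw)²)(nΣz² − (Σz)²)]
Numerator: 15×5174 − 340×273 = -15210
Denominator: √[(150690 − 115600)(91695 − 74529)] = √[35090 × 17166] = 24542.9204
r = -15210 / 24542.9204 ≈ -0.620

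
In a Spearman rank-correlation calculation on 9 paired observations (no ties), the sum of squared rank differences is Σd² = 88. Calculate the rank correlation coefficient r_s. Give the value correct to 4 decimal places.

ρ = 1 − 6Σd² / [n(n²−1)] = 1 − 6×88 / (9×80)
  = 1 − 528/720 = 1 − 0.73333 ≈ 0.2667

0.2667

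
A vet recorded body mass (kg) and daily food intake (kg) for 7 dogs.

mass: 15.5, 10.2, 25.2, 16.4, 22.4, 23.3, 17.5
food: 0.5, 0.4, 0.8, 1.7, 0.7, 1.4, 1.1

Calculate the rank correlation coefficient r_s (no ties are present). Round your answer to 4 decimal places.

0.4643

Rank mass: 2, 1, 7, 3, 5, 6, 4
Rank food: 2, 1, 4, 7, 3, 6, 5
d = rank(mass) − rank(food): 0, 0, 3, -4, 2, 0, -1; Σd² = 30
ρ = 1 − 6Σd² / [n(n²−1)] = 1 − 6×30 / (7×48) = 1 − 180/336 ≈ 0.4643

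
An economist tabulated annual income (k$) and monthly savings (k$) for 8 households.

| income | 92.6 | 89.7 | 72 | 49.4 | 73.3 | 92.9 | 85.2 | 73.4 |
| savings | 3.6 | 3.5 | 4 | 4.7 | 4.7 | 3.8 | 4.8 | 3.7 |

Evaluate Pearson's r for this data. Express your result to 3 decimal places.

n = 8, Σx = 628.5, Σy = 32.8, Σx² = 50895.11, Σy² = 136.56, Σxy = 2545.56
nΣxy − ΣxΣy = 20364.48 − 20614.8 = -250.32
nΣx² − (Σx)² = 407160.88 − 395012.25 = 12148.63; nΣy² − (Σy)² = 1092.48 − 1075.84 = 16.64
r = -250.32 / √(12148.63 × 16.64) = -250.32 / 449.6145 ≈ -0.557

-0.557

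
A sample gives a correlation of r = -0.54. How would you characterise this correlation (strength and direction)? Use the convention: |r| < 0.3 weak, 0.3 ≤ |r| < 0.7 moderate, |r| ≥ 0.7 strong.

r = -0.54 < 0 so the relationship is negative.
|r| = 0.54, which falls in the moderate range.

moderate negative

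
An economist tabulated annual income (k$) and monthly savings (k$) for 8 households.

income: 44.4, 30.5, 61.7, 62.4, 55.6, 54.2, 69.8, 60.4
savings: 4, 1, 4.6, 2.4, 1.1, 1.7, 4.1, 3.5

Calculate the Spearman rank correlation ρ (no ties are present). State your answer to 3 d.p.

Rank income: 2, 1, 6, 7, 4, 3, 8, 5
Rank savings: 6, 1, 8, 4, 2, 3, 7, 5
d = rank(income) − rank(savings): -4, 0, -2, 3, 2, 0, 1, 0; Σd² = 34
ρ = 1 − 6Σd² / [n(n²−1)] = 1 − 6×34 / (8×63) = 1 − 204/504 ≈ 0.595

0.595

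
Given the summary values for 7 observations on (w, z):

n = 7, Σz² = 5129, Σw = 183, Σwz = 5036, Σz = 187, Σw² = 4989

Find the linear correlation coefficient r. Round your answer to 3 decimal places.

0.891

r = (nΣwz − ΣwΣz) / √[(nΣw² − (Σw)²)(nΣz² − (Σz)²)]
Numerator: 7×5036 − 183×187 = 1031
Denominator: √[(34923 − 33489)(35903 − 34969)] = √[1434 × 934] = 1157.3055
r = 1031 / 1157.3055 ≈ 0.891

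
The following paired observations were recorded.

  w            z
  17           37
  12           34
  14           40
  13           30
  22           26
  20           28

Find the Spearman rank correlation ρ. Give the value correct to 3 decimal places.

Rank w: 4, 1, 3, 2, 6, 5
Rank z: 5, 4, 6, 3, 1, 2
d = rank(w) − rank(z): -1, -3, -3, -1, 5, 3; Σd² = 54
ρ = 1 − 6Σd² / [n(n²−1)] = 1 − 6×54 / (6×35) = 1 − 324/210 ≈ -0.543

-0.543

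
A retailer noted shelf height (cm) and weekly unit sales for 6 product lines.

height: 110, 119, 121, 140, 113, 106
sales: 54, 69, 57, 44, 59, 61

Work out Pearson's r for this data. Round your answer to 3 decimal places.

-0.619

n = 6, Σx = 709, Σy = 344, Σx² = 84507, Σy² = 20064, Σxy = 40341
nΣxy − ΣxΣy = 242046 − 243896 = -1850
nΣx² − (Σx)² = 507042 − 502681 = 4361; nΣy² − (Σy)² = 120384 − 118336 = 2048
r = -1850 / √(4361 × 2048) = -1850 / 2988.5328 ≈ -0.619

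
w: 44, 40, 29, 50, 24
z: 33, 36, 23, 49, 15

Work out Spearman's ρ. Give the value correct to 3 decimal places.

0.900

Rank w: 4, 3, 2, 5, 1
Rank z: 3, 4, 2, 5, 1
d = rank(w) − rank(z): 1, -1, 0, 0, 0; Σd² = 2
ρ = 1 − 6Σd² / [n(n²−1)] = 1 − 6×2 / (5×24) = 1 − 12/120 ≈ 0.900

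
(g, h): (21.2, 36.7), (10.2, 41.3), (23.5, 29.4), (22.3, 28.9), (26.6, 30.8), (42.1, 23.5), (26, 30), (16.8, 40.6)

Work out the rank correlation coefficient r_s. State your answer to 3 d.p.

Rank g: 3, 1, 5, 4, 7, 8, 6, 2
Rank h: 6, 8, 3, 2, 5, 1, 4, 7
d = rank(g) − rank(h): -3, -7, 2, 2, 2, 7, 2, -5; Σd² = 148
ρ = 1 − 6Σd² / [n(n²−1)] = 1 − 6×148 / (8×63) = 1 − 888/504 ≈ -0.762

-0.762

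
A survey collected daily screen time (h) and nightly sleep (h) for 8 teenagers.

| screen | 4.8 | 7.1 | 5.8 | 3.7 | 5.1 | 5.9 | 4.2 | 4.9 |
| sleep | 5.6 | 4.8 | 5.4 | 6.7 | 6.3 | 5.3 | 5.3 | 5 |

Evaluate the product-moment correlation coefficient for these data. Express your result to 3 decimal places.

n = 8, Σx = 41.5, Σy = 44.4, Σx² = 223.25, Σy² = 249.32, Σxy = 227.23
nΣxy − ΣxΣy = 1817.84 − 1842.6 = -24.76
nΣx² − (Σx)² = 1786 − 1722.25 = 63.75; nΣy² − (Σy)² = 1994.56 − 1971.36 = 23.2
r = -24.76 / √(63.75 × 23.2) = -24.76 / 38.4578 ≈ -0.644

-0.644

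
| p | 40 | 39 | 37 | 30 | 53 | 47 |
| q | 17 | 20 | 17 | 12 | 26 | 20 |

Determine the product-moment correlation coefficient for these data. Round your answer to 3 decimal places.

n = 6, Σp = 246, Σq = 112, Σp² = 10408, Σq² = 2198, Σpq = 4767
nΣpq − ΣpΣq = 28602 − 27552 = 1050
nΣp² − (Σp)² = 62448 − 60516 = 1932; nΣq² − (Σq)² = 13188 − 12544 = 644
r = 1050 / √(1932 × 644) = 1050 / 1115.4407 ≈ 0.941

0.941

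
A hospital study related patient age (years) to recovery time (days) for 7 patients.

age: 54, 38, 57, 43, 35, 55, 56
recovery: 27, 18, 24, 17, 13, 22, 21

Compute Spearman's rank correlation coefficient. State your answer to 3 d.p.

Rank age: 4, 2, 7, 3, 1, 5, 6
Rank recovery: 7, 3, 6, 2, 1, 5, 4
d = rank(age) − rank(recovery): -3, -1, 1, 1, 0, 0, 2; Σd² = 16
ρ = 1 − 6Σd² / [n(n²−1)] = 1 − 6×16 / (7×48) = 1 − 96/336 ≈ 0.714

0.714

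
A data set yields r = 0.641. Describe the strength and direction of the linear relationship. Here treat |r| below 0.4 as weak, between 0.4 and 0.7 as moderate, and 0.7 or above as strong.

moderate positive

r = 0.641 > 0 so the relationship is positive.
|r| = 0.641, which falls in the moderate range.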